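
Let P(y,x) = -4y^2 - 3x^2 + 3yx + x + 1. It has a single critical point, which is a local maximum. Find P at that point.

∂P/∂y = -8y + 3x = 0 and ∂P/∂x = 3y - 6x + 1 = 0, so (y, x) = (1/13, 8/39).
The Hessian has P_{yy} = -8, P_{xx} = -6, P_{yx} = 3, giving D = 39 > 0 with P_{yy} < 0, so the point is a local maximum.
P(1/13, 8/39) = 43/39.

43/39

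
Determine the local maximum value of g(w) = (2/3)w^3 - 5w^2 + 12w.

28/3

Critical points: g'(w) = 2w^2 - 10w + 12 vanishes at w = 2, 3.
Second-derivative test with g''(w) = 4w - 10: g''(2) = -2 < 0 ⇒ local maximum; g''(3) = 2 > 0 ⇒ local minimum.
The local maximum is g(2) = 28/3.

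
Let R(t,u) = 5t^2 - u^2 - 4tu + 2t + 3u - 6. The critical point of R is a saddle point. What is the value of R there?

∂R/∂t = 10t - 4u + 2 = 0 and ∂R/∂u = -4t - 2u + 3 = 0, so (t, u) = (2/9, 19/18).
The Hessian has R_{tt} = 10, R_{uu} = -2, R_{tu} = -4, giving D = -36 < 0, so the point is a saddle point.
R(2/9, 19/18) = -151/36.

-151/36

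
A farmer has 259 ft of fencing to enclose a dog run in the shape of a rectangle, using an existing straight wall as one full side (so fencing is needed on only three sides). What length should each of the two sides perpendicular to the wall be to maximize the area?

259/4

Let the sides perpendicular to the wall have length x and the parallel side y, so 2x + y = 259 and the area is A = xy = x(259 − 2x).
A'(x) = 259 − 4x = 0 gives x = 259/4, and A''(x) = −4 < 0 confirms a maximum.
Then y = 259 − 2·259/4 = 259/2 and A = 67081/8.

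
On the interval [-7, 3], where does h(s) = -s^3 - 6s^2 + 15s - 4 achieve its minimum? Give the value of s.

h'(s) = -3s^2 - 12s + 15, which vanishes at s = -5 and s = 1.
Compare values at every candidate in [-7, 3]: h(-7) = -60,  h(-5) = -104,  h(1) = 4,  h(3) = -40.
Hence the absolute minimum is -104 at s = -5.

-5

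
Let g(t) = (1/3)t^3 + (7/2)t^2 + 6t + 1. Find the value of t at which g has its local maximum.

-6

Critical points: g'(t) = t^2 + 7t + 6 vanishes at t = -6, -1.
g''(t) = 2t + 7. g''(-6) = -5 < 0 ⇒ local maximum; g''(-1) = 5 > 0 ⇒ local minimum.
So the local maximum value is g(-6) = 19.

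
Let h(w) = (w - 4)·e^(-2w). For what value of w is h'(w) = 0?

9/2

By the product rule, h'(w) = (-2w + 9)·e^(-2w). Since e^(-2w) > 0, the only critical point is w = 9/2.
h''(9/2) has the same sign as -2 < 0, so this is a local maximum.
h(9/2) = (1/2)·e^(-9) ≈ 0.0001.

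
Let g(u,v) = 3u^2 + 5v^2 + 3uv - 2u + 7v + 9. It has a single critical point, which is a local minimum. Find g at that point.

250/51

∂g/∂u = 6u + 3v - 2 = 0 and ∂g/∂v = 3u + 10v + 7 = 0, so (u, v) = (41/51, -16/17).
The Hessian has g_{uu} = 6, g_{vv} = 10, g_{uv} = 3, giving D = 51 > 0 with g_{uu} > 0, so the point is a local minimum.
g(41/51, -16/17) = 250/51.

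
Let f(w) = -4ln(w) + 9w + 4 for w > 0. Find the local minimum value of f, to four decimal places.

f'(w) = -4/w + 9 = 0 gives w = 4/9.
f''(w) = 4/w², which is positive for w > 0, so this is a local minimum.
f(4/9) = -4·ln(4/9) + 4 + 4 ≈ 11.2437.

11.2437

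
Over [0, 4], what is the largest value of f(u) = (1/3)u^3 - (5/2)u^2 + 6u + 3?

25/3

f'(u) = u^2 - 5u + 6, which vanishes at u = 2 and u = 3.
Compare values at every candidate in [0, 4]: f(0) = 3; f(2) = 23/3; f(3) = 15/2; f(4) = 25/3.
The maximum over the interval is 25/3, attained at u = 4.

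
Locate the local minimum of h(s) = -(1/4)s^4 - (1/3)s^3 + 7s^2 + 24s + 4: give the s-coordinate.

-2

h'(s) = -s^3 - s^2 + 14s + 24 = 0 at s = -3, -2, 4.
h''(s) = -3s^2 - 2s + 14. h''(-3) = -7 < 0 ⇒ local maximum; h''(-2) = 6 > 0 ⇒ local minimum; h''(4) = -42 < 0 ⇒ local maximum.
The local minimum is h(-2) = -52/3.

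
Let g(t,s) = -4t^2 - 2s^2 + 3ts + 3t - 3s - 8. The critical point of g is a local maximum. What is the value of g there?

-157/23

∂g/∂t = -8t + 3s + 3 = 0 and ∂g/∂s = 3t - 4s - 3 = 0, so (t, s) = (3/23, -15/23).
The Hessian has g_{tt} = -8, g_{ss} = -4, g_{ts} = 3, giving D = 23 > 0 with g_{tt} < 0, so the point is a local maximum.
g(3/23, -15/23) = -157/23.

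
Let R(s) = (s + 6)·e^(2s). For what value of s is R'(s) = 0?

By the product rule, R'(s) = (2s + 13)·e^(2s). Since e^(2s) > 0, the only critical point is s = -13/2.
R''(-13/2) has the same sign as 2 > 0, so this is a local minimum.
R(-13/2) = (-1/2)·e^(-13) ≈ -0.0000.

-13/2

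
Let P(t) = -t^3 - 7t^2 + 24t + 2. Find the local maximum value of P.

P'(t) = -3t^2 - 14t + 24. Setting P'(t) = 0 gives t ∈ {-6, 4/3}.
Since P''(t) = -6t - 14, we get P''(-6) = 22 > 0 ⇒ local minimum; P''(4/3) = -22 < 0 ⇒ local maximum.
The local maximum is P(4/3) = 518/27.

518/27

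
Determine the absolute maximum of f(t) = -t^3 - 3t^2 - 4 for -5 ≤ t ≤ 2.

46

Differentiating, f'(t) = -3t^2 - 6t; which vanishes at t = -2 and t = 0.
Compare values at every candidate in [-5, 2]: f(-5) = 46, f(-2) = -8, f(0) = -4, f(2) = -24.
So the maximum is f(-5) = 46.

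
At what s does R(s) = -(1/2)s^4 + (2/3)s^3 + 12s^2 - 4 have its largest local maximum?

4

R'(s) = -2s^3 + 2s^2 + 24s = 0 at s = -3, 0, 4.
Second-derivative test with R''(s) = -6s^2 + 4s + 24: R''(-3) = -42 < 0 ⇒ local maximum; R''(0) = 24 > 0 ⇒ local minimum; R''(4) = -56 < 0 ⇒ local maximum.
So the largest local maximum value is R(4) = 308/3.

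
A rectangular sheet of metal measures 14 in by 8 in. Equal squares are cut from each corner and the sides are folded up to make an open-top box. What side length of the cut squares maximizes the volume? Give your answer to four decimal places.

1.6391

With cut size x, the volume is V(x) = x(14 − 2x)(8 − 2x) for 0 < x < 4.
V'(x) = 12x^2 − 88x + 112. Setting V'(x) = 0 gives x ≈ 1.6391 (the root in (0, 4)).
V''(x) = 24x − 88 is negative there, so this is the maximum; V ≈ 82.9814.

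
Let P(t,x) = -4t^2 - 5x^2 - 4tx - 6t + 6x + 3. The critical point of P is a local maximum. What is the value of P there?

∂P/∂t = -8t - 4x - 6 = 0 and ∂P/∂x = -4t - 10x + 6 = 0, so (t, x) = (-21/16, 9/8).
The Hessian has P_{tt} = -8, P_{xx} = -10, P_{tx} = -4, giving D = 64 > 0 with P_{tt} < 0, so the point is a local maximum.
P(-21/16, 9/8) = 165/16.

165/16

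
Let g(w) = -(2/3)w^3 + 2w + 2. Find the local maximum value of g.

g'(w) = -2w^2 + 2 = 0 at w = -1, 1.
Since g''(w) = -4w, we get g''(-1) = 4 > 0 ⇒ local minimum; g''(1) = -4 < 0 ⇒ local maximum.
So the local maximum value is g(1) = 10/3.

10/3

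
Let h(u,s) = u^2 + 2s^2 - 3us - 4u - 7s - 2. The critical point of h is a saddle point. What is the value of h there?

163

∂h/∂u = 2u - 3s - 4 = 0 and ∂h/∂s = -3u + 4s - 7 = 0, so (u, s) = (-37, -26).
The Hessian has h_{uu} = 2, h_{ss} = 4, h_{us} = -3, giving D = -1 < 0, so the point is a saddle point.
h(-37, -26) = 163.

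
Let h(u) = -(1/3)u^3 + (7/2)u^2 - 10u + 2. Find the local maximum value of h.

h'(u) = -u^2 + 7u - 10. Setting h'(u) = 0 gives u ∈ {2, 5}.
Second-derivative test with h''(u) = -2u + 7: h''(2) = 3 > 0 ⇒ local minimum; h''(5) = -3 < 0 ⇒ local maximum.
So the local maximum value is h(5) = -13/6.

-13/6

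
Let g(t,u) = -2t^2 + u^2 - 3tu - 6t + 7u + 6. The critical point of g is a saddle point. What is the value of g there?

-86/17

∂g/∂t = -4t - 3u - 6 = 0 and ∂g/∂u = -3t + 2u + 7 = 0, so (t, u) = (9/17, -46/17).
The Hessian has g_{tt} = -4, g_{uu} = 2, g_{tu} = -3, giving D = -17 < 0, so the point is a saddle point.
g(9/17, -46/17) = -86/17.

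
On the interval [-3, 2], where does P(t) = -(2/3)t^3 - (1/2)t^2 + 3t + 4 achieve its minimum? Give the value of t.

-3/2

The derivative is -2t^2 - t + 3, which vanishes at t = -3/2 and t = 1.
Compare values at every candidate in [-3, 2]: P(-3) = 17/2, P(-3/2) = 5/8, P(1) = 35/6, P(2) = 8/3.
So the minimum is P(-3/2) = 5/8.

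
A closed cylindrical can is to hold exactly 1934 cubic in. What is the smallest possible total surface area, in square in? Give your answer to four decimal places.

With radius r and height h, πr²h = 1934 so h = 1934/(πr²), and S(r) = 2πr² + 2πrh = 2πr² + 2·1934/r.
S'(r) = 4πr − 2·1934/r² = 0 ⇒ r³ = 1934/(2π), so r ≈ 6.7519 and h = 2r ≈ 13.5038.
S''(r) = 4π + 4·1934/r³ > 0, so this is the minimum; S ≈ 859.3146.

859.3146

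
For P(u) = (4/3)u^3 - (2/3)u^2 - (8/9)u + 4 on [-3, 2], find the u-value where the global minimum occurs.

-3

P'(u) = 4u^2 - (4/3)u - 8/9, which vanishes at u = -1/3 and u = 2/3.
Compare values at every candidate in [-3, 2]: P(-3) = -106/3, P(-1/3) = 338/81, P(2/3) = 284/81, P(2) = 92/9.
Hence the absolute minimum is -106/3 at u = -3.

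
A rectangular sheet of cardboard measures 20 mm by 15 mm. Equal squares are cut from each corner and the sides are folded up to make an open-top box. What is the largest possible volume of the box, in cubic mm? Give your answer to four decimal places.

With cut size x, the volume is V(x) = x(20 − 2x)(15 − 2x) for 0 < x < 7.5.
V'(x) = 12x^2 − 140x + 300. Setting V'(x) = 0 gives x ≈ 2.8287 (the root in (0, 7.5)).
V''(x) = 24x − 140 is negative there, so this is the maximum; V ≈ 379.0378.

379.0378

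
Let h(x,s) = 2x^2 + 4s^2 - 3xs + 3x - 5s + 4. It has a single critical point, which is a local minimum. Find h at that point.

51/23

∂h/∂x = 4x - 3s + 3 = 0 and ∂h/∂s = -3x + 8s - 5 = 0, so (x, s) = (-9/23, 11/23).
The Hessian has h_{xx} = 4, h_{ss} = 8, h_{xs} = -3, giving D = 23 > 0 with h_{xx} > 0, so the point is a local minimum.
h(-9/23, 11/23) = 51/23.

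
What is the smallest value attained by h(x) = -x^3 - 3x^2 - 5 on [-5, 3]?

The derivative is -3x^2 - 6x, which vanishes at x = -2 and x = 0.
Evaluating at the critical points and endpoints: h(-5) = 45,  h(-2) = -9,  h(0) = -5,  h(3) = -59.
So the minimum is h(3) = -59.

-59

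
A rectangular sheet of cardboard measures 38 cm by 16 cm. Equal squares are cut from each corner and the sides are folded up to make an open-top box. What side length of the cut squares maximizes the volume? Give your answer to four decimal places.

3.4924

With cut size x, the volume is V(x) = x(38 − 2x)(16 − 2x) for 0 < x < 8.
V'(x) = 12x^2 − 216x + 608. Setting V'(x) = 0 gives x ≈ 3.4924 (the root in (0, 8)).
V''(x) = 24x − 216 is negative there, so this is the maximum; V ≈ 976.5038.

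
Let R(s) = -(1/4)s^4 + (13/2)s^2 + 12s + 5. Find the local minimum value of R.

-3/4

Critical points: R'(s) = -s^3 + 13s + 12 vanishes at s = -3, -1, 4.
Second-derivative test with R''(s) = -3s^2 + 13: R''(-3) = -14 < 0 ⇒ local maximum; R''(-1) = 10 > 0 ⇒ local minimum; R''(4) = -35 < 0 ⇒ local maximum.
The local minimum is R(-1) = -3/4.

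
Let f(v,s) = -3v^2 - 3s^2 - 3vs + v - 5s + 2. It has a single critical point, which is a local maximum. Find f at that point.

∂f/∂v = -6v - 3s + 1 = 0 and ∂f/∂s = -3v - 6s - 5 = 0, so (v, s) = (7/9, -11/9).
The Hessian has f_{vv} = -6, f_{ss} = -6, f_{vs} = -3, giving D = 27 > 0 with f_{vv} < 0, so the point is a local maximum.
f(7/9, -11/9) = 49/9.

49/9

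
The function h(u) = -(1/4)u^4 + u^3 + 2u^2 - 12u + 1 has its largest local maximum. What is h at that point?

21

Critical points: h'(u) = -u^3 + 3u^2 + 4u - 12 vanishes at u = -2, 2, 3.
Second-derivative test with h''(u) = -3u^2 + 6u + 4: h''(-2) = -20 < 0 ⇒ local maximum; h''(2) = 4 > 0 ⇒ local minimum; h''(3) = -5 < 0 ⇒ local maximum.
Thus h has its largest local maximum at u = -2, with value 21.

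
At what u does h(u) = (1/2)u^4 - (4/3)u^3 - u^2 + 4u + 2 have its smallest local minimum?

-1

h'(u) = 2u^3 - 4u^2 - 2u + 4. Setting h'(u) = 0 gives u ∈ {-1, 1, 2}.
h''(u) = 6u^2 - 8u - 2. h''(-1) = 12 > 0 ⇒ local minimum; h''(1) = -4 < 0 ⇒ local maximum; h''(2) = 6 > 0 ⇒ local minimum.
So the smallest local minimum value is h(-1) = -7/6.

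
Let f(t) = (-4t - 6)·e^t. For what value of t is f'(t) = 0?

f'(t) = (-4)·e^t + (-4t - 6)·1·e^t = (-4t - 10)·e^t. Since e^t > 0, the only critical point is t = -5/2.
f''(-5/2) has the same sign as -4 < 0, so this is a local maximum.
f(-5/2) = (4)·e^(-5/2) ≈ 0.3283.

-5/2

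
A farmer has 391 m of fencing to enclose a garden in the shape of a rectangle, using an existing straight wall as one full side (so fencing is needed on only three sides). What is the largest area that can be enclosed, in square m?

152881/8

Let the sides perpendicular to the wall have length x and the parallel side y, so 2x + y = 391 and the area is A = xy = x(391 − 2x).
A'(x) = 391 − 4x = 0 gives x = 391/4, and A''(x) = −4 < 0 confirms a maximum.
Then y = 391 − 2·391/4 = 391/2 and A = 152881/8.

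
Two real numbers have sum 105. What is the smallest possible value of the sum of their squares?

With a + b = 105, a^2 + b^2 = a^2 + (105 − a)^2.
The derivative 2a − 2(105 − a) = 4a − 210 vanishes at a = 105/2; second derivative 4 > 0, a minimum.
The minimum is 2·(105/2)^2 = 11025/2.

11025/2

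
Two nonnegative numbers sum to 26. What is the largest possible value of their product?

169

With x + y = 26, the product is P(x) = x(26 − x).
P'(x) = 26 − 2x = 0 gives x = 13; P'' = −2 < 0, so this is the maximum.
P = 13·13 = 169.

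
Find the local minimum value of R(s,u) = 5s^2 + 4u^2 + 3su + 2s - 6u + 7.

265/71

∂R/∂s = 10s + 3u + 2 = 0 and ∂R/∂u = 3s + 8u - 6 = 0, so (s, u) = (-34/71, 66/71).
The Hessian has R_{ss} = 10, R_{uu} = 8, R_{su} = 3, giving D = 71 > 0 with R_{ss} > 0, so the point is a local minimum.
R(-34/71, 66/71) = 265/71.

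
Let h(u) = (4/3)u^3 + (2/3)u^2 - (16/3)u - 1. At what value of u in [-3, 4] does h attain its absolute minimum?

-3

h'(u) = 4u^2 + (4/3)u - 16/3, which vanishes at u = -4/3 and u = 1.
Candidates: h(-3) = -15, h(-4/3) = 335/81, h(1) = -13/3, h(4) = 221/3.
Hence the absolute minimum is -15 at u = -3.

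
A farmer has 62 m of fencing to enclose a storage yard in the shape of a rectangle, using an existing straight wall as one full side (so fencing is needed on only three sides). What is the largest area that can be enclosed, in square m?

Let the sides perpendicular to the wall have length x and the parallel side y, so 2x + y = 62 and the area is A = xy = x(62 − 2x).
A'(x) = 62 − 4x = 0 gives x = 31/2, and A''(x) = −4 < 0 confirms a maximum.
Then y = 62 − 2·31/2 = 31 and A = 961/2.

961/2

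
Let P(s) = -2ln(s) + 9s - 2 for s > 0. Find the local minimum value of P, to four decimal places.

P'(s) = -2/s + 9 = 0 gives s = 2/9.
P''(s) = 2/s², which is positive for s > 0, so this is a local minimum.
P(2/9) = -2·ln(2/9) + 2 - 2 ≈ 3.0082.

3.0082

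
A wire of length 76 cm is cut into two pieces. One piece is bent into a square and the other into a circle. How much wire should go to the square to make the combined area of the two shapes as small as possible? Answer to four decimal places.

42.5675

Let x be the length used for the square. Square side x/4; circle radius (76−x)/(2π).
A(x) = (x/4)² + π·((76−x)/(2π))² = x²/16 + (76−x)²/(4π) for 0 ≤ x ≤ 76. A'(x) = x/8 − (76−x)/(2π) = 0 gives x = 4·76/(π+4) ≈ 42.5675.
A'' = 1/8 + 1/(2π) > 0, so this gives the minimum combined area; x ≈ 42.5675 cm to the square.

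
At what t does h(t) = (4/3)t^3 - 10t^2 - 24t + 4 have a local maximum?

Critical points: h'(t) = 4t^2 - 20t - 24 vanishes at t = -1, 6.
Second-derivative test with h''(t) = 8t - 20: h''(-1) = -28 < 0 ⇒ local maximum; h''(6) = 28 > 0 ⇒ local minimum.
So the local maximum value is h(-1) = 50/3.

-1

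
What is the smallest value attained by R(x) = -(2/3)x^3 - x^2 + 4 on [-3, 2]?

-16/3

The derivative is -2x^2 - 2x, which vanishes at x = -1 and x = 0.
Compare values at every candidate in [-3, 2]: R(-3) = 13, R(-1) = 11/3, R(0) = 4, R(2) = -16/3.
The minimum over the interval is -16/3, attained at x = 2.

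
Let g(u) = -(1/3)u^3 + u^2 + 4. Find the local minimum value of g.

4

g'(u) = -u^2 + 2u. Setting g'(u) = 0 gives u ∈ {0, 2}.
g''(u) = -2u + 2. g''(0) = 2 > 0 ⇒ local minimum; g''(2) = -2 < 0 ⇒ local maximum.
Thus g has its local minimum at u = 0, with value 4.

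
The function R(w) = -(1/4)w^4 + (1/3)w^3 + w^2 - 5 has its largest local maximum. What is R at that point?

Critical points: R'(w) = -w^3 + w^2 + 2w vanishes at w = -1, 0, 2.
Second-derivative test with R''(w) = -3w^2 + 2w + 2: R''(-1) = -3 < 0 ⇒ local maximum; R''(0) = 2 > 0 ⇒ local minimum; R''(2) = -6 < 0 ⇒ local maximum.
So the largest local maximum value is R(2) = -7/3.

-7/3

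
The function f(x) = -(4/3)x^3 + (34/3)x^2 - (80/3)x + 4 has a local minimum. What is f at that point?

f'(x) = -4x^2 + (68/3)x - 80/3. Setting f'(x) = 0 gives x ∈ {5/3, 4}.
Second-derivative test with f''(x) = -8x + 68/3: f''(5/3) = 28/3 > 0 ⇒ local minimum; f''(4) = -28/3 < 0 ⇒ local maximum.
Thus f has its local minimum at x = 5/3, with value -1226/81.

-1226/81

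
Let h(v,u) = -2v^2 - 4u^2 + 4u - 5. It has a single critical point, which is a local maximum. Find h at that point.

∂h/∂v = -4v = 0 and ∂h/∂u = -8u + 4 = 0, so (v, u) = (0, 1/2).
The Hessian has h_{vv} = -4, h_{uu} = -8, h_{vu} = 0, giving D = 32 > 0 with h_{vv} < 0, so the point is a local maximum.
h(0, 1/2) = -4.

-4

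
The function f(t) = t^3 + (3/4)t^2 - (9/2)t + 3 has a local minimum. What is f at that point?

f'(t) = 3t^2 + (3/2)t - 9/2. Setting f'(t) = 0 gives t ∈ {-3/2, 1}.
f''(t) = 6t + 3/2. f''(-3/2) = -15/2 < 0 ⇒ local maximum; f''(1) = 15/2 > 0 ⇒ local minimum.
Thus f has its local minimum at t = 1, with value 1/4.

1/4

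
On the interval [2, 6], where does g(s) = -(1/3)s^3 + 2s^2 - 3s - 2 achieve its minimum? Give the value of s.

6

g'(s) = -s^2 + 4s - 3, whose only zero in [2, 6] is s = 3.
Evaluating at the critical points and endpoints: g(2) = -8/3, g(3) = -2, g(6) = -20.
The minimum over the interval is -20, attained at s = 6.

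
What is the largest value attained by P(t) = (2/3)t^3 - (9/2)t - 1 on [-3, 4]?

P'(t) = 2t^2 - 9/2, which vanishes at t = -3/2 and t = 3/2.
Candidates: P(-3) = -11/2, P(-3/2) = 7/2, P(3/2) = -11/2, P(4) = 71/3.
So the maximum is P(4) = 71/3.

71/3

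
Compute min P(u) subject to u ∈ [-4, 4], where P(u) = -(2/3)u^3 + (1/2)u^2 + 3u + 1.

The derivative is -2u^2 + u + 3, which vanishes at u = -1 and u = 3/2.
Candidates: P(-4) = 119/3, P(-1) = -5/6, P(3/2) = 35/8, P(4) = -65/3.
The minimum over the interval is -65/3, attained at u = 4.

-65/3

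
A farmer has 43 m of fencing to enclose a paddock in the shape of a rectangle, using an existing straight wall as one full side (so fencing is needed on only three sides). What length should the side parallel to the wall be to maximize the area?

43/2

Let the sides perpendicular to the wall have length x and the parallel side y, so 2x + y = 43 and the area is A = xy = x(43 − 2x).
A'(x) = 43 − 4x = 0 gives x = 43/4, and A''(x) = −4 < 0 confirms a maximum.
Then y = 43 − 2·43/4 = 43/2 and A = 1849/8.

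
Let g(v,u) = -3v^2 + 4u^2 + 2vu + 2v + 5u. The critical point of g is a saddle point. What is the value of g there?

∂g/∂v = -6v + 2u + 2 = 0 and ∂g/∂u = 2v + 8u + 5 = 0, so (v, u) = (3/26, -17/26).
The Hessian has g_{vv} = -6, g_{uu} = 8, g_{vu} = 2, giving D = -52 < 0, so the point is a saddle point.
g(3/26, -17/26) = -79/52.

-79/52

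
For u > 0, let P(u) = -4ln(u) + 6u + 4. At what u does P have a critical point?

P'(u) = -4/u + 6 = 0 gives u = 2/3.
P''(u) = 4/u², which is positive for u > 0, so this is a local minimum.
P(2/3) = -4·ln(2/3) + 4 + 4 ≈ 9.6219.

2/3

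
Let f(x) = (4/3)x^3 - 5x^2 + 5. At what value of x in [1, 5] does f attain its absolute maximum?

5

The derivative is 4x^2 - 10x, whose only zero in [1, 5] is x = 5/2.
Evaluating at the critical points and endpoints: f(1) = 4/3; f(5/2) = -65/12; f(5) = 140/3.
The maximum over the interval is 140/3, attained at x = 5.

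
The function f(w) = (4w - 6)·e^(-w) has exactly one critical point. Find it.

f'(w) = 4·e^(-w) + (4w - 6)·(-1)·e^(-w) = (-4w + 10)·e^(-w). Since e^(-w) > 0, the only critical point is w = 5/2.
f''(5/2) has the same sign as -4 < 0, so this is a local maximum.
f(5/2) = (4)·e^(-5/2) ≈ 0.3283.

5/2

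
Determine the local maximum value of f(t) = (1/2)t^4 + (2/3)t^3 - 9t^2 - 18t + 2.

65/6

f'(t) = 2t^3 + 2t^2 - 18t - 18 = 0 at t = -3, -1, 3.
Since f''(t) = 6t^2 + 4t - 18, we get f''(-3) = 24 > 0 ⇒ local minimum; f''(-1) = -16 < 0 ⇒ local maximum; f''(3) = 48 > 0 ⇒ local minimum.
Thus f has its local maximum at t = -1, with value 65/6.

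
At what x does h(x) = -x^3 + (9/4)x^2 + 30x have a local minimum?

h'(x) = -3x^2 + (9/2)x + 30 = 0 at x = -5/2, 4.
h''(x) = -6x + 9/2. h''(-5/2) = 39/2 > 0 ⇒ local minimum; h''(4) = -39/2 < 0 ⇒ local maximum.
The local minimum is h(-5/2) = -725/16.

-5/2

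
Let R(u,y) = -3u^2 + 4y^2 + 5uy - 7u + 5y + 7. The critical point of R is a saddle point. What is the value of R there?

∂R/∂u = -6u + 5y - 7 = 0 and ∂R/∂y = 5u + 8y + 5 = 0, so (u, y) = (-81/73, 5/73).
The Hessian has R_{uu} = -6, R_{yy} = 8, R_{uy} = 5, giving D = -73 < 0, so the point is a saddle point.
R(-81/73, 5/73) = 807/73.

807/73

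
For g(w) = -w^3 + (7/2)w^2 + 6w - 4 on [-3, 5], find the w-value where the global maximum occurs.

-3

The derivative is -3w^2 + 7w + 6, which vanishes at w = -2/3 and w = 3.
Candidates: g(-3) = 73/2, g(-2/3) = -166/27, g(3) = 37/2, g(5) = -23/2.
Hence the absolute maximum is 73/2 at w = -3.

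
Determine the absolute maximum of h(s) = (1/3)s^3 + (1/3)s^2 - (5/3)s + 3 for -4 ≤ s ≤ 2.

418/81

h'(s) = s^2 + (2/3)s - 5/3, which vanishes at s = -5/3 and s = 1.
Candidates: h(-4) = -19/3,  h(-5/3) = 418/81,  h(1) = 2,  h(2) = 11/3.
The maximum over the interval is 418/81, attained at s = -5/3.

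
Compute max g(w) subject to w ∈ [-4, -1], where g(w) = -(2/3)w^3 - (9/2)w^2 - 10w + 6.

Differentiating, g'(w) = -2w^2 - 9w - 10; which vanishes at w = -5/2 and w = -2.
Evaluating at the critical points and endpoints: g(-4) = 50/3, g(-5/2) = 319/24, g(-2) = 40/3, g(-1) = 73/6.
So the maximum is g(-4) = 50/3.

50/3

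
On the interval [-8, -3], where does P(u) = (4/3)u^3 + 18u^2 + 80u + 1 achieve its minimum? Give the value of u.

Differentiating, P'(u) = 4u^2 + 36u + 80; which vanishes at u = -5 and u = -4.
Compare values at every candidate in [-8, -3]: P(-8) = -509/3, P(-5) = -347/3, P(-4) = -349/3, P(-3) = -113.
Hence the absolute minimum is -509/3 at u = -8.

-8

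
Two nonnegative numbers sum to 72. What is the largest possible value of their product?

1296

With x + y = 72, the product is P(x) = x(72 − x).
P'(x) = 72 − 2x = 0 gives x = 36; P'' = −2 < 0, so this is the maximum.
P = 36·36 = 1296.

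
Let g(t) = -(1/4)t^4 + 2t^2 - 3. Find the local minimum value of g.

-3

Critical points: g'(t) = -t^3 + 4t vanishes at t = -2, 0, 2.
g''(t) = -3t^2 + 4. g''(-2) = -8 < 0 ⇒ local maximum; g''(0) = 4 > 0 ⇒ local minimum; g''(2) = -8 < 0 ⇒ local maximum.
So the local minimum value is g(0) = -3.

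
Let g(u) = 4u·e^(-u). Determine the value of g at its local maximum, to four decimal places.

Differentiating with the product rule gives g'(u) = (-4u + 4)·e^(-u). Since e^(-u) > 0, the only critical point is u = 1.
g''(1) has the same sign as -4 < 0, so this is a local maximum.
g(1) = (4)·e^(-1) ≈ 1.4715.

1.4715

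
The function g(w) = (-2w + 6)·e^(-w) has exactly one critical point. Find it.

4

By the product rule, g'(w) = (2w - 8)·e^(-w). Since e^(-w) > 0, the only critical point is w = 4.
g''(4) has the same sign as 2 > 0, so this is a local minimum.
g(4) = (-2)·e^(-4) ≈ -0.0366.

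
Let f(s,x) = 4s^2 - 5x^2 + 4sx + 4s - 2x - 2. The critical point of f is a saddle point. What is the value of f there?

∂f/∂s = 8s + 4x + 4 = 0 and ∂f/∂x = 4s - 10x - 2 = 0, so (s, x) = (-1/3, -1/3).
The Hessian has f_{ss} = 8, f_{xx} = -10, f_{sx} = 4, giving D = -96 < 0, so the point is a saddle point.
f(-1/3, -1/3) = -7/3.

-7/3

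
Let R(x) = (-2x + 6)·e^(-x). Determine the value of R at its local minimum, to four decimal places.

R'(x) = (-2)·e^(-x) + (-2x + 6)·(-1)·e^(-x) = (2x - 8)·e^(-x). Since e^(-x) > 0, the only critical point is x = 4.
R''(4) has the same sign as 2 > 0, so this is a local minimum.
R(4) = (-2)·e^(-4) ≈ -0.0366.

-0.0366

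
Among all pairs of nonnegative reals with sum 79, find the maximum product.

6241/4

With x + y = 79, the product is P(x) = x(79 − x).
P'(x) = 79 − 2x = 0 gives x = 79/2; P'' = −2 < 0, so this is the maximum.
P = 79/2·79/2 = 6241/4.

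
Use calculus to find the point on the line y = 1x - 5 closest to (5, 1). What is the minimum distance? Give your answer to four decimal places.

0.7071

Minimize D(x)^2 = (x - 5)^2 + (x - 6)^2.
d/dx[D^2] = 2(x - 5) + 2·1·(x - 6) = 0 ⇒ x = 11/2.
Then y = 1/2 and the distance is √(1/2) ≈ 0.7071.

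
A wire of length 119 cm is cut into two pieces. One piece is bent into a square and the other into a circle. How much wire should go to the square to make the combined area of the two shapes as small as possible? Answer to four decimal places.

Let x be the length used for the square. Square side x/4; circle radius (119−x)/(2π).
A(x) = (x/4)² + π·((119−x)/(2π))² = x²/16 + (119−x)²/(4π) for 0 ≤ x ≤ 119. A'(x) = x/8 − (119−x)/(2π) = 0 gives x = 4·119/(π+4) ≈ 66.6518.
A'' = 1/8 + 1/(2π) > 0, so this gives the minimum combined area; x ≈ 66.6518 cm to the square.

66.6518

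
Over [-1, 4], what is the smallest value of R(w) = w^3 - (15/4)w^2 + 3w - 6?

Differentiating, R'(w) = 3w^2 - (15/2)w + 3; which vanishes at w = 1/2 and w = 2.
Evaluating at the critical points and endpoints: R(-1) = -55/4,  R(1/2) = -85/16,  R(2) = -7,  R(4) = 10.
So the minimum is R(-1) = -55/4.

-55/4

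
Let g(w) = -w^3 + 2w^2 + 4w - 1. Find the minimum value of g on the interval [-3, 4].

The derivative is -3w^2 + 4w + 4, which vanishes at w = -2/3 and w = 2.
Evaluating at the critical points and endpoints: g(-3) = 32; g(-2/3) = -67/27; g(2) = 7; g(4) = -17.
So the minimum is g(4) = -17.

-17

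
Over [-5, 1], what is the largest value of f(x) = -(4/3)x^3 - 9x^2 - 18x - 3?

Differentiating, f'(x) = -4x^2 - 18x - 18; which vanishes at x = -3 and x = -3/2.
Evaluating at the critical points and endpoints: f(-5) = 86/3, f(-3) = 6, f(-3/2) = 33/4, f(1) = -94/3.
So the maximum is f(-5) = 86/3.

86/3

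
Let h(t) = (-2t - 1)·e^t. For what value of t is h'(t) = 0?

-3/2

Differentiating with the product rule gives h'(t) = (-2t - 3)·e^t. Since e^t > 0, the only critical point is t = -3/2.
h''(-3/2) has the same sign as -2 < 0, so this is a local maximum.
h(-3/2) = (2)·e^(-3/2) ≈ 0.4463.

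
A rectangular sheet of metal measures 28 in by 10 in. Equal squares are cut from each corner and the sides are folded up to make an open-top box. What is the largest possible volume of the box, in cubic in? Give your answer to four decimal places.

With cut size x, the volume is V(x) = x(28 − 2x)(10 − 2x) for 0 < x < 5.
V'(x) = 12x^2 − 152x + 280. Setting V'(x) = 0 gives x ≈ 2.2373 (the root in (0, 5)).
V''(x) = 24x − 152 is negative there, so this is the maximum; V ≈ 290.8205.

290.8205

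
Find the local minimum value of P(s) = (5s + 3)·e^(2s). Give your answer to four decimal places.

-0.2770

By the product rule, P'(s) = (10s + 11)·e^(2s). Since e^(2s) > 0, the only critical point is s = -11/10.
P''(-11/10) has the same sign as 10 > 0, so this is a local minimum.
P(-11/10) = (-5/2)·e^(-11/5) ≈ -0.2770.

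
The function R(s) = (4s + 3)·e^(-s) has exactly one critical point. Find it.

R'(s) = 4·e^(-s) + (4s + 3)·(-1)·e^(-s) = (-4s + 1)·e^(-s). Since e^(-s) > 0, the only critical point is s = 1/4.
R''(1/4) has the same sign as -4 < 0, so this is a local maximum.
R(1/4) = (4)·e^(-1/4) ≈ 3.1152.

1/4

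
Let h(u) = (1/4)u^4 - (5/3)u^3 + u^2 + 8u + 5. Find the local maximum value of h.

h'(u) = u^3 - 5u^2 + 2u + 8 = 0 at u = -1, 2, 4.
h''(u) = 3u^2 - 10u + 2. h''(-1) = 15 > 0 ⇒ local minimum; h''(2) = -6 < 0 ⇒ local maximum; h''(4) = 10 > 0 ⇒ local minimum.
Thus h has its local maximum at u = 2, with value 47/3.

47/3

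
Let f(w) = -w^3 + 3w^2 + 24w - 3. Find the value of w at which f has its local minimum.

f'(w) = -3w^2 + 6w + 24 = 0 at w = -2, 4.
f''(w) = -6w + 6. f''(-2) = 18 > 0 ⇒ local minimum; f''(4) = -18 < 0 ⇒ local maximum.
The local minimum is f(-2) = -31.

-2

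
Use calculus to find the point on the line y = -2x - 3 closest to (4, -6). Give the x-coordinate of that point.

Minimize D(x)^2 = (x - 4)^2 + (-2x + 3)^2.
d/dx[D^2] = 2(x - 4) + 2·(-2)·(-2x + 3) = 0 ⇒ x = 2.
Then y = -7 and the distance is √(5) ≈ 2.2361.

2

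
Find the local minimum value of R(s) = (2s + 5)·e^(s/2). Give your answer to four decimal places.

R'(s) = 2·e^(s/2) + (2s + 5)·(1/2)·e^(s/2) = (s + 9/2)·e^(s/2). Since e^(s/2) > 0, the only critical point is s = -9/2.
R''(-9/2) has the same sign as 1 > 0, so this is a local minimum.
R(-9/2) = (-4)·e^(-9/4) ≈ -0.4216.

-0.4216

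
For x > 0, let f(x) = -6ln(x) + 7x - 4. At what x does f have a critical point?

6/7

f'(x) = -6/x + 7 = 0 gives x = 6/7.
f''(x) = 6/x², which is positive for x > 0, so this is a local minimum.
f(6/7) = -6·ln(6/7) + 6 - 4 ≈ 2.9249.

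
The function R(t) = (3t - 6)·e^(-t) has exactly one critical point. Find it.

3

By the product rule, R'(t) = (-3t + 9)·e^(-t). Since e^(-t) > 0, the only critical point is t = 3.
R''(3) has the same sign as -3 < 0, so this is a local maximum.
R(3) = (3)·e^(-3) ≈ 0.1494.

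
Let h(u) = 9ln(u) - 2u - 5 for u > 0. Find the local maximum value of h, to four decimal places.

h'(u) = 9/u − 2 = 0 gives u = 9/2.
h''(u) = -9/u², which is negative for u > 0, so this is a local maximum.
h(9/2) = 9·ln(9/2) - 9 - 5 ≈ -0.4633.

-0.4633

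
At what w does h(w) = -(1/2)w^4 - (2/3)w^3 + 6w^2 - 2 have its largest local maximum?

-3

h'(w) = -2w^3 - 2w^2 + 12w = 0 at w = -3, 0, 2.
h''(w) = -6w^2 - 4w + 12. h''(-3) = -30 < 0 ⇒ local maximum; h''(0) = 12 > 0 ⇒ local minimum; h''(2) = -20 < 0 ⇒ local maximum.
The largest local maximum is h(-3) = 59/2.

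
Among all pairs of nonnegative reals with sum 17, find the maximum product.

With x + y = 17, the product is P(x) = x(17 − x).
P'(x) = 17 − 2x = 0 gives x = 17/2; P'' = −2 < 0, so this is the maximum.
P = 17/2·17/2 = 289/4.

289/4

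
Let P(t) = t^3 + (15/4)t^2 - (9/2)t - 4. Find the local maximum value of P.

Critical points: P'(t) = 3t^2 + (15/2)t - 9/2 vanishes at t = -3, 1/2.
P''(t) = 6t + 15/2. P''(-3) = -21/2 < 0 ⇒ local maximum; P''(1/2) = 21/2 > 0 ⇒ local minimum.
Thus P has its local maximum at t = -3, with value 65/4.

65/4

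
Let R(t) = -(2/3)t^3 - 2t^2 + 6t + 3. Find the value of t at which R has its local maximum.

R'(t) = -2t^2 - 4t + 6. Setting R'(t) = 0 gives t ∈ {-3, 1}.
Second-derivative test with R''(t) = -4t - 4: R''(-3) = 8 > 0 ⇒ local minimum; R''(1) = -8 < 0 ⇒ local maximum.
Thus R has its local maximum at t = 1, with value 19/3.

1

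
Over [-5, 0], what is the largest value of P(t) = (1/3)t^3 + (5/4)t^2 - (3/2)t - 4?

11/4

P'(t) = t^2 + (5/2)t - 3/2, whose only zero in [-5, 0] is t = -3.
Candidates: P(-5) = -83/12; P(-3) = 11/4; P(0) = -4.
So the maximum is P(-3) = 11/4.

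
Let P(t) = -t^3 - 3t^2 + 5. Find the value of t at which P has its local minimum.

P'(t) = -3t^2 - 6t = 0 at t = -2, 0.
Second-derivative test with P''(t) = -6t - 6: P''(-2) = 6 > 0 ⇒ local minimum; P''(0) = -6 < 0 ⇒ local maximum.
The local minimum is P(-2) = 1.

-2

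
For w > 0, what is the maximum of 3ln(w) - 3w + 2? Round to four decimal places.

-1.0000

P'(w) = 3/w − 3 = 0 gives w = 1.
P''(w) = -3/w², which is negative for w > 0, so this is a local maximum.
P(1) = 3·ln(1) - 3 + 2 ≈ -1.0000.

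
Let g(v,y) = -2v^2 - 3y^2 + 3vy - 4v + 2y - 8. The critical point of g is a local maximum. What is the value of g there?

-88/15

∂g/∂v = -4v + 3y - 4 = 0 and ∂g/∂y = 3v - 6y + 2 = 0, so (v, y) = (-6/5, -4/15).
The Hessian has g_{vv} = -4, g_{yy} = -6, g_{vy} = 3, giving D = 15 > 0 with g_{vv} < 0, so the point is a local maximum.
g(-6/5, -4/15) = -88/15.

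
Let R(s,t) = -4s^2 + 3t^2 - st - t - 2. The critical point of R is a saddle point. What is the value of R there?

-102/49

∂R/∂s = -8s - t = 0 and ∂R/∂t = -s + 6t - 1 = 0, so (s, t) = (-1/49, 8/49).
The Hessian has R_{ss} = -8, R_{tt} = 6, R_{st} = -1, giving D = -49 < 0, so the point is a saddle point.
R(-1/49, 8/49) = -102/49.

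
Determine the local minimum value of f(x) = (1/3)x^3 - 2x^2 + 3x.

0

Critical points: f'(x) = x^2 - 4x + 3 vanishes at x = 1, 3.
f''(x) = 2x - 4. f''(1) = -2 < 0 ⇒ local maximum; f''(3) = 2 > 0 ⇒ local minimum.
So the local minimum value is f(3) = 0.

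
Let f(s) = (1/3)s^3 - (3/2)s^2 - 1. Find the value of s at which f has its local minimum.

3

f'(s) = s^2 - 3s = 0 at s = 0, 3.
Second-derivative test with f''(s) = 2s - 3: f''(0) = -3 < 0 ⇒ local maximum; f''(3) = 3 > 0 ⇒ local minimum.
So the local minimum value is f(3) = -11/2.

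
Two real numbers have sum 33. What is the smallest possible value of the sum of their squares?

With a + b = 33, a^2 + b^2 = a^2 + (33 − a)^2.
The derivative 2a − 2(33 − a) = 4a − 66 vanishes at a = 33/2; second derivative 4 > 0, a minimum.
The minimum is 2·(33/2)^2 = 1089/2.

1089/2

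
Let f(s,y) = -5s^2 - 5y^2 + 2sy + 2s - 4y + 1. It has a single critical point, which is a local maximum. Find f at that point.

15/8

∂f/∂s = -10s + 2y + 2 = 0 and ∂f/∂y = 2s - 10y - 4 = 0, so (s, y) = (1/8, -3/8).
The Hessian has f_{ss} = -10, f_{yy} = -10, f_{sy} = 2, giving D = 96 > 0 with f_{ss} < 0, so the point is a local maximum.
f(1/8, -3/8) = 15/8.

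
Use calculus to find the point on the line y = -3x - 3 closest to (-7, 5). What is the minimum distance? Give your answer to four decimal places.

Minimize D(x)^2 = (x + 7)^2 + (-3x - 8)^2.
d/dx[D^2] = 2(x + 7) + 2·(-3)·(-3x - 8) = 0 ⇒ x = -31/10.
Then y = 63/10 and the distance is √(169/10) ≈ 4.1110.

4.1110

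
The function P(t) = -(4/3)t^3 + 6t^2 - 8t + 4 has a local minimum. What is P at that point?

2/3

Critical points: P'(t) = -4t^2 + 12t - 8 vanishes at t = 1, 2.
Second-derivative test with P''(t) = -8t + 12: P''(1) = 4 > 0 ⇒ local minimum; P''(2) = -4 < 0 ⇒ local maximum.
So the local minimum value is P(1) = 2/3.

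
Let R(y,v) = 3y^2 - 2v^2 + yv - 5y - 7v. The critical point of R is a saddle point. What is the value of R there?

∂R/∂y = 6y + v - 5 = 0 and ∂R/∂v = y - 4v - 7 = 0, so (y, v) = (27/25, -37/25).
The Hessian has R_{yy} = 6, R_{vv} = -4, R_{yv} = 1, giving D = -25 < 0, so the point is a saddle point.
R(27/25, -37/25) = 62/25.

62/25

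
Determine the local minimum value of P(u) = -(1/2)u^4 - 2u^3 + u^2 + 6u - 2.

-11/2

P'(u) = -2u^3 - 6u^2 + 2u + 6. Setting P'(u) = 0 gives u ∈ {-3, -1, 1}.
P''(u) = -6u^2 - 12u + 2. P''(-3) = -16 < 0 ⇒ local maximum; P''(-1) = 8 > 0 ⇒ local minimum; P''(1) = -16 < 0 ⇒ local maximum.
The local minimum is P(-1) = -11/2.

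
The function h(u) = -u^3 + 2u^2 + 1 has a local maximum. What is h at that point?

Critical points: h'(u) = -3u^2 + 4u vanishes at u = 0, 4/3.
h''(u) = -6u + 4. h''(0) = 4 > 0 ⇒ local minimum; h''(4/3) = -4 < 0 ⇒ local maximum.
The local maximum is h(4/3) = 59/27.

59/27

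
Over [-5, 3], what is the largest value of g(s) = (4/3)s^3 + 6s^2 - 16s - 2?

Differentiating, g'(s) = 4s^2 + 12s - 16; which vanishes at s = -4 and s = 1.
Candidates: g(-5) = 184/3,  g(-4) = 218/3,  g(1) = -32/3,  g(3) = 40.
Hence the absolute maximum is 218/3 at s = -4.

218/3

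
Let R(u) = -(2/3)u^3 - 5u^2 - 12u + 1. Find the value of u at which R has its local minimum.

R'(u) = -2u^2 - 10u - 12 = 0 at u = -3, -2.
Since R''(u) = -4u - 10, we get R''(-3) = 2 > 0 ⇒ local minimum; R''(-2) = -2 < 0 ⇒ local maximum.
Thus R has its local minimum at u = -3, with value 10.

-3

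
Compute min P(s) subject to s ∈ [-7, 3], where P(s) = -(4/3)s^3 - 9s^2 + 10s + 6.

-307/3

P'(s) = -4s^2 - 18s + 10, which vanishes at s = -5 and s = 1/2.
Evaluating at the critical points and endpoints: P(-7) = -143/3; P(-5) = -307/3; P(1/2) = 103/12; P(3) = -81.
So the minimum is P(-5) = -307/3.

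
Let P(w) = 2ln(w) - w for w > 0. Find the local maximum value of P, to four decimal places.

-0.6137

P'(w) = 2/w − 1 = 0 gives w = 2.
P''(w) = -2/w², which is negative for w > 0, so this is a local maximum.
P(2) = 2·ln(2) - 2 ≈ -0.6137.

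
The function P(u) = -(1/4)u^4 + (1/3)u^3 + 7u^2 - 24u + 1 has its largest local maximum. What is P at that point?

P'(u) = -u^3 + u^2 + 14u - 24. Setting P'(u) = 0 gives u ∈ {-4, 2, 3}.
Second-derivative test with P''(u) = -3u^2 + 2u + 14: P''(-4) = -42 < 0 ⇒ local maximum; P''(2) = 6 > 0 ⇒ local minimum; P''(3) = -7 < 0 ⇒ local maximum.
So the largest local maximum value is P(-4) = 371/3.

371/3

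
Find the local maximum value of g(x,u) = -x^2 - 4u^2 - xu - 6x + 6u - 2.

∂g/∂x = -2x - u - 6 = 0 and ∂g/∂u = -x - 8u + 6 = 0, so (x, u) = (-18/5, 6/5).
The Hessian has g_{xx} = -2, g_{uu} = -8, g_{xu} = -1, giving D = 15 > 0 with g_{xx} < 0, so the point is a local maximum.
g(-18/5, 6/5) = 62/5.

62/5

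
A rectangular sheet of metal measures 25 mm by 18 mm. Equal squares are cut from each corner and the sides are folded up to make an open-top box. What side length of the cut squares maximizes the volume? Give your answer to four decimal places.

3.4436

With cut size x, the volume is V(x) = x(25 − 2x)(18 − 2x) for 0 < x < 9.
V'(x) = 12x^2 − 172x + 450. Setting V'(x) = 0 gives x ≈ 3.4436 (the root in (0, 9)).
V''(x) = 24x − 172 is negative there, so this is the maximum; V ≈ 693.1413.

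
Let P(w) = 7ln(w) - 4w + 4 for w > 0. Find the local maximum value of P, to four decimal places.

P'(w) = 7/w − 4 = 0 gives w = 7/4.
P''(w) = -7/w², which is negative for w > 0, so this is a local maximum.
P(7/4) = 7·ln(7/4) - 7 + 4 ≈ 0.9173.

0.9173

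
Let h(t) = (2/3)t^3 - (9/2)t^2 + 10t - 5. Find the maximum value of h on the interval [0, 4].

17/3

h'(t) = 2t^2 - 9t + 10, which vanishes at t = 2 and t = 5/2.
Compare values at every candidate in [0, 4]: h(0) = -5,  h(2) = 7/3,  h(5/2) = 55/24,  h(4) = 17/3.
The maximum over the interval is 17/3, attained at t = 4.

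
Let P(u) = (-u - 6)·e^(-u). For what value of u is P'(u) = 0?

Differentiating with the product rule gives P'(u) = (u + 5)·e^(-u). Since e^(-u) > 0, the only critical point is u = -5.
P''(-5) has the same sign as 1 > 0, so this is a local minimum.
P(-5) = (-1)·e^(5) ≈ -148.4132.

-5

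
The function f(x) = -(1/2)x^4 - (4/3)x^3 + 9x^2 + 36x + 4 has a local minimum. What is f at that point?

-88/3

f'(x) = -2x^3 - 4x^2 + 18x + 36 = 0 at x = -3, -2, 3.
Since f''(x) = -6x^2 - 8x + 18, we get f''(-3) = -12 < 0 ⇒ local maximum; f''(-2) = 10 > 0 ⇒ local minimum; f''(3) = -60 < 0 ⇒ local maximum.
So the local minimum value is f(-2) = -88/3.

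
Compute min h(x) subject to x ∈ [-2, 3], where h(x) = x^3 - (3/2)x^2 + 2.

The derivative is 3x^2 - 3x, which vanishes at x = 0 and x = 1.
Evaluating at the critical points and endpoints: h(-2) = -12,  h(0) = 2,  h(1) = 3/2,  h(3) = 31/2.
The minimum over the interval is -12, attained at x = -2.

-12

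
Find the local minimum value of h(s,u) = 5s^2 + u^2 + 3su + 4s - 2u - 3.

-93/11

∂h/∂s = 10s + 3u + 4 = 0 and ∂h/∂u = 3s + 2u - 2 = 0, so (s, u) = (-14/11, 32/11).
The Hessian has h_{ss} = 10, h_{uu} = 2, h_{su} = 3, giving D = 11 > 0 with h_{ss} > 0, so the point is a local minimum.
h(-14/11, 32/11) = -93/11.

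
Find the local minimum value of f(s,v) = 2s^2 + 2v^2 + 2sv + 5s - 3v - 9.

-103/6

∂f/∂s = 4s + 2v + 5 = 0 and ∂f/∂v = 2s + 4v - 3 = 0, so (s, v) = (-13/6, 11/6).
The Hessian has f_{ss} = 4, f_{vv} = 4, f_{sv} = 2, giving D = 12 > 0 with f_{ss} > 0, so the point is a local minimum.
f(-13/6, 11/6) = -103/6.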